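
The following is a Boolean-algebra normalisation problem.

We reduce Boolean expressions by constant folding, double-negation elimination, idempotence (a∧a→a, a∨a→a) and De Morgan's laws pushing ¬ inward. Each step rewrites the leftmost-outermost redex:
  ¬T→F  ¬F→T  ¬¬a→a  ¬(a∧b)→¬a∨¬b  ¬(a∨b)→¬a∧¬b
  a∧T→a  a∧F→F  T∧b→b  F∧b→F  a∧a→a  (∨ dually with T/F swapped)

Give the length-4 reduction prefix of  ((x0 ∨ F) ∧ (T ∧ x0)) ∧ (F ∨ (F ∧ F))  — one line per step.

  start: ((x0 ∨ F) ∧ (T ∧ x0)) ∧ (F ∨ (F ∧ F))
  →1  (x0 ∧ (T ∧ x0)) ∧ (F ∨ (F ∧ F))
  →2  (x0 ∧ x0) ∧ (F ∨ (F ∧ F))
  →3  x0 ∧ (F ∨ (F ∧ F))
  →4  x0 ∧ (F ∧ F)

Answer: after 4 steps: x0 ∧ (F ∧ F)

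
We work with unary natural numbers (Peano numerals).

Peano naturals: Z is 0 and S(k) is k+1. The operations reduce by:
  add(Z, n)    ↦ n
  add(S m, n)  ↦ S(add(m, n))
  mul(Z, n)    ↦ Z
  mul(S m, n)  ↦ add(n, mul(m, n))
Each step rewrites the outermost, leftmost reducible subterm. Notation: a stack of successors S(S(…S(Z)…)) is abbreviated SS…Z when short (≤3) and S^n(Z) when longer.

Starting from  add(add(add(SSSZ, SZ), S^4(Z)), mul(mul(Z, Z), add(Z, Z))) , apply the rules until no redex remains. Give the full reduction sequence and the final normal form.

  start: add(add(add(SSSZ, SZ), S^4(Z)), mul(mul(Z, Z), add(Z, Z)))
  [1] add(add(S(add(SSZ, SZ)), S^4(Z)), mul(mul(Z, Z), add(Z, Z)))
  [2] add(S(add(add(SSZ, SZ), S^4(Z))), mul(mul(Z, Z), add(Z, Z)))
  [3] S(add(add(add(SSZ, SZ), S^4(Z)), mul(mul(Z, Z), add(Z, Z))))
  [4] S(add(add(S(add(SZ, SZ)), S^4(Z)), mul(mul(Z, Z), add(Z, Z))))
  [5] S(add(S(add(add(SZ, SZ), S^4(Z))), mul(mul(Z, Z), add(Z, Z))))
  [6] S(S(add(add(add(SZ, SZ), S^4(Z)), mul(mul(Z, Z), add(Z, Z)))))
  [7] S(S(add(add(S(add(Z, SZ)), S^4(Z)), mul(mul(Z, Z), add(Z, Z)))))
  [8] S(S(add(S(add(add(Z, SZ), S^4(Z))), mul(mul(Z, Z), add(Z, Z)))))
  [9] S(S(S(add(add(add(Z, SZ), S^4(Z)), mul(mul(Z, Z), add(Z, Z))))))
  [10] S(S(S(add(add(SZ, S^4(Z)), mul(mul(Z, Z), add(Z, Z))))))
  [11] S(S(S(add(S(add(Z, S^4(Z))), mul(mul(Z, Z), add(Z, Z))))))
  [12] S(S(S(S(add(add(Z, S^4(Z)), mul(mul(Z, Z), add(Z, Z)))))))
  [13] S(S(S(S(add(S^4(Z), mul(mul(Z, Z), add(Z, Z)))))))
  [14] S(S(S(S(S(add(SSSZ, mul(mul(Z, Z), add(Z, Z))))))))
  [15] S(S(S(S(S(S(add(SSZ, mul(mul(Z, Z), add(Z, Z)))))))))
  [16] S(S(S(S(S(S(S(add(SZ, mul(mul(Z, Z), add(Z, Z))))))))))
  [17] S(S(S(S(S(S(S(S(add(Z, mul(mul(Z, Z), add(Z, Z)))))))))))
  [18] S(S(S(S(S(S(S(S(mul(mul(Z, Z), add(Z, Z))))))))))
  [19] S(S(S(S(S(S(S(S(mul(Z, add(Z, Z))))))))))
  [20] S^8(Z)

Answer: normal form = S^8(Z)  (in 20 steps)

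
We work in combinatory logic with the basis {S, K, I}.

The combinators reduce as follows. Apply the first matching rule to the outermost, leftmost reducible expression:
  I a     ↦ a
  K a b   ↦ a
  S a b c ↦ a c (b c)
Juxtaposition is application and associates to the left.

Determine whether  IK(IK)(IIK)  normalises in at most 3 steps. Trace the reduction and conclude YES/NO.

  start: IK(IK)(IIK)
  →1  K(IK)(IIK)
  →2  IK
  →3  K

Answer: YES — reaches normal form K in 3 ≤ 3 steps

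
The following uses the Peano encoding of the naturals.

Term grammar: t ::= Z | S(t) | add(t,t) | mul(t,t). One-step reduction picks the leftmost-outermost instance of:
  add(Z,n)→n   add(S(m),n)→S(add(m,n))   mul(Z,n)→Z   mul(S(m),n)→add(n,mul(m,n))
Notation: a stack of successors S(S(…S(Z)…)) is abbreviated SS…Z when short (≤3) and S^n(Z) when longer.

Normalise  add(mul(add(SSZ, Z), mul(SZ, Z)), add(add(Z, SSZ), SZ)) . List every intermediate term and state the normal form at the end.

Answer: normal form = SSSZ  (in 19 steps)

Reduction:
  start: add(mul(add(SSZ, Z), mul(SZ, Z)), add(add(Z, SSZ), SZ))
  [1] add(mul(S(add(SZ, Z)), mul(SZ, Z)), add(add(Z, SSZ), SZ))
  [2] add(add(mul(SZ, Z), mul(add(SZ, Z), mul(SZ, Z))), add(add(Z, SSZ), SZ))
  [3] add(add(add(Z, mul(Z, Z)), mul(add(SZ, Z), mul(SZ, Z))), add(add(Z, SSZ), SZ))
  [4] add(add(mul(Z, Z), mul(add(SZ, Z), mul(SZ, Z))), add(add(Z, SSZ), SZ))
  [5] add(add(Z, mul(add(SZ, Z), mul(SZ, Z))), add(add(Z, SSZ), SZ))
  [6] add(mul(add(SZ, Z), mul(SZ, Z)), add(add(Z, SSZ), SZ))
  [7] add(mul(S(add(Z, Z)), mul(SZ, Z)), add(add(Z, SSZ), SZ))
  [8] add(add(mul(SZ, Z), mul(add(Z, Z), mul(SZ, Z))), add(add(Z, SSZ), SZ))
  [9] add(add(add(Z, mul(Z, Z)), mul(add(Z, Z), mul(SZ, Z))), add(add(Z, SSZ), SZ))
  [10] add(add(mul(Z, Z), mul(add(Z, Z), mul(SZ, Z))), add(add(Z, SSZ), SZ))
  [11] add(add(Z, mul(add(Z, Z), mul(SZ, Z))), add(add(Z, SSZ), SZ))
  [12] add(mul(add(Z, Z), mul(SZ, Z)), add(add(Z, SSZ), SZ))
  [13] add(mul(Z, mul(SZ, Z)), add(add(Z, SSZ), SZ))
  [14] add(Z, add(add(Z, SSZ), SZ))
  [15] add(add(Z, SSZ), SZ)
  [16] add(SSZ, SZ)
  [17] S(add(SZ, SZ))
  [18] S(S(add(Z, SZ)))
  [19] SSSZ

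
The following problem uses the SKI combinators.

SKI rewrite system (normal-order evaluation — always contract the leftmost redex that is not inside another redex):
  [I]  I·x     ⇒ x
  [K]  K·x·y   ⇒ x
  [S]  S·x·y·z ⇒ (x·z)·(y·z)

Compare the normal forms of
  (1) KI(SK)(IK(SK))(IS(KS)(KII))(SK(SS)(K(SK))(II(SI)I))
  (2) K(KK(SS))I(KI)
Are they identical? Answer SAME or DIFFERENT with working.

Answer: DIFFERENT — A ⇓ SK(SK), B ⇓ K(KI)

Reduction:
Term A:
  start: KI(SK)(IK(SK))(IS(KS)(KII))(SK(SS)(K(SK))(II(SI)I))
  [1] I(IK(SK))(IS(KS)(KII))(SK(SS)(K(SK))(II(SI)I))
  [2] IK(SK)(IS(KS)(KII))(SK(SS)(K(SK))(II(SI)I))
  [3] K(SK)(IS(KS)(KII))(SK(SS)(K(SK))(II(SI)I))
  [4] SK(SK(SS)(K(SK))(II(SI)I))
  [5] SK(K(K(SK))(SS(K(SK)))(II(SI)I))
  [6] SK(K(SK)(II(SI)I))
  [7] SK(SK)

Term B:
  start: K(KK(SS))I(KI)
  [1] KK(SS)(KI)
  [2] K(KI)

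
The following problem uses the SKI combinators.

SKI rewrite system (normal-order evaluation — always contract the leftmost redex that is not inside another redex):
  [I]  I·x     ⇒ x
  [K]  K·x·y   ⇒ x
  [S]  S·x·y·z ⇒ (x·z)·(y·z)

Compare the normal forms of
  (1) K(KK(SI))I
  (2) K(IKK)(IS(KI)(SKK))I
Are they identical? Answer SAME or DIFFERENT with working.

Term A:
  start: K(KK(SI))I
  step 1: KK(SI)
  step 2: K

Term B:
  start: K(IKK)(IS(KI)(SKK))I
  step 1: IKKI
  step 2: KKI
  step 3: K

Answer: SAME — A ⇓ K, B ⇓ K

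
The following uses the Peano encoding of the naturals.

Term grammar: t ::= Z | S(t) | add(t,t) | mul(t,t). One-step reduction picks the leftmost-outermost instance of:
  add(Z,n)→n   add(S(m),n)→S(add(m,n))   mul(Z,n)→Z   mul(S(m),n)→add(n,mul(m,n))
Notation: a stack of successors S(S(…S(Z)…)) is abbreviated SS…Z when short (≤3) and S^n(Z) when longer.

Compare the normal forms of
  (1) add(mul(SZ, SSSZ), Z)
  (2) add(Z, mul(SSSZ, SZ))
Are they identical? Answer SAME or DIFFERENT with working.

Term A:
  start: add(mul(SZ, SSSZ), Z)
  step 1: add(add(SSSZ, mul(Z, SSSZ)), Z)
  step 2: add(S(add(SSZ, mul(Z, SSSZ))), Z)
  step 3: S(add(add(SSZ, mul(Z, SSSZ)), Z))
  step 4: S(add(S(add(SZ, mul(Z, SSSZ))), Z))
  step 5: S(S(add(add(SZ, mul(Z, SSSZ)), Z)))
  step 6: S(S(add(S(add(Z, mul(Z, SSSZ))), Z)))
  step 7: S(S(S(add(add(Z, mul(Z, SSSZ)), Z))))
  step 8: S(S(S(add(mul(Z, SSSZ), Z))))
  step 9: S(S(S(add(Z, Z))))
  step 10: SSSZ

Term B:
  start: add(Z, mul(SSSZ, SZ))
  step 1: mul(SSSZ, SZ)
  step 2: add(SZ, mul(SSZ, SZ))
  step 3: S(add(Z, mul(SSZ, SZ)))
  step 4: S(mul(SSZ, SZ))
  step 5: S(add(SZ, mul(SZ, SZ)))
  step 6: S(S(add(Z, mul(SZ, SZ))))
  step 7: S(S(mul(SZ, SZ)))
  step 8: S(S(add(SZ, mul(Z, SZ))))
  step 9: S(S(S(add(Z, mul(Z, SZ)))))
  step 10: S(S(S(mul(Z, SZ))))
  step 11: SSSZ

Answer: SAME — A ⇓ SSSZ, B ⇓ SSSZ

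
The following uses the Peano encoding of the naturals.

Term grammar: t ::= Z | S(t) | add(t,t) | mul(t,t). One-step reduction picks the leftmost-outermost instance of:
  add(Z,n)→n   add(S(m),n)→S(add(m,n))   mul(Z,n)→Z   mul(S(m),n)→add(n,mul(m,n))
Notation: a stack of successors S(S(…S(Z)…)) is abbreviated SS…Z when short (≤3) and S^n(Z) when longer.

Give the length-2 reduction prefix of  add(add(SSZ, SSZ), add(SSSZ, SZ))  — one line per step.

  start: add(add(SSZ, SSZ), add(SSSZ, SZ))
  [1] add(S(add(SZ, SSZ)), add(SSSZ, SZ))
  [2] S(add(add(SZ, SSZ), add(SSSZ, SZ)))

Answer: after 2 steps: S(add(add(SZ, SSZ), add(SSSZ, SZ)))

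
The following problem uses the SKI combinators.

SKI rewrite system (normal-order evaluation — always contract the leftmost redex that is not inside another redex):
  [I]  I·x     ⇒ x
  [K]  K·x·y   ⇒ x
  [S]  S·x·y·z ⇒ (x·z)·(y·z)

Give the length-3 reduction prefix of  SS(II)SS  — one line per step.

Answer: after 3 steps: SS(ISS)

Working:
  start: SS(II)SS
  [1] SS(IIS)S
  [2] SS(IISS)
  [3] SS(ISS)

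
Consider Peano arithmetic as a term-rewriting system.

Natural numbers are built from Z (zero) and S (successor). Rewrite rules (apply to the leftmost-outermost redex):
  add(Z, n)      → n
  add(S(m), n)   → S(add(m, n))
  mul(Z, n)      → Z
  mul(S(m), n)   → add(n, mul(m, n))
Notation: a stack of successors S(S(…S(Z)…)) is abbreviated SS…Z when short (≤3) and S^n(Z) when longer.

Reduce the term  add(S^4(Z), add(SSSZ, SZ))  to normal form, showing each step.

Answer: normal form = S^8(Z)  (in 9 steps)

Working:
  start: add(S^4(Z), add(SSSZ, SZ))
  →1  S(add(SSSZ, add(SSSZ, SZ)))
  →2  S(S(add(SSZ, add(SSSZ, SZ))))
  →3  S(S(S(add(SZ, add(SSSZ, SZ)))))
  →4  S(S(S(S(add(Z, add(SSSZ, SZ))))))
  →5  S(S(S(S(add(SSSZ, SZ)))))
  →6  S(S(S(S(S(add(SSZ, SZ))))))
  →7  S(S(S(S(S(S(add(SZ, SZ)))))))
  →8  S(S(S(S(S(S(S(add(Z, SZ))))))))
  →9  S^8(Z)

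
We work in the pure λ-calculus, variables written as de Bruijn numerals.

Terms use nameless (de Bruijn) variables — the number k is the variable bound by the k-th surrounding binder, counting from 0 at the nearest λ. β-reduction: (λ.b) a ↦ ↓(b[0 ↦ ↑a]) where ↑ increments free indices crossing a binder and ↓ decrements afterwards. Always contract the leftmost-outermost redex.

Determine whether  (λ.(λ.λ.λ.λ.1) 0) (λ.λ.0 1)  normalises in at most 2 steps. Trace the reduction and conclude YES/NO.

  start: (λ.(λ.λ.λ.λ.1) 0) (λ.λ.0 1)
  →1  (λ.λ.λ.λ.1) (λ.λ.0 1)
  →2  λ.λ.λ.1

Answer: YES — reaches normal form λ.λ.λ.1 in 2 ≤ 2 steps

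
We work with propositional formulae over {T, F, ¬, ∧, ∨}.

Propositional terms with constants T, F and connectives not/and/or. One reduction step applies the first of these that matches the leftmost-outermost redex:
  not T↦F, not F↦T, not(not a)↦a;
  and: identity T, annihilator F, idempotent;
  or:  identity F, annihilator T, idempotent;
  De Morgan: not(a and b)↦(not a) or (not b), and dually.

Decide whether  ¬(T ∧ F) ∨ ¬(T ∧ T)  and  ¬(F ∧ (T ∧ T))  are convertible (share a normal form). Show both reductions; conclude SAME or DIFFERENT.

Answer: SAME — A ⇓ T, B ⇓ T

Working:
Term A:
  start: ¬(T ∧ F) ∨ ¬(T ∧ T)
  [1] (¬T ∨ ¬F) ∨ ¬(T ∧ T)
  [2] (F ∨ ¬F) ∨ ¬(T ∧ T)
  [3] ¬F ∨ ¬(T ∧ T)
  [4] T ∨ ¬(T ∧ T)
  [5] T

Term B:
  start: ¬(F ∧ (T ∧ T))
  [1] ¬F ∨ ¬(T ∧ T)
  [2] T ∨ ¬(T ∧ T)
  [3] T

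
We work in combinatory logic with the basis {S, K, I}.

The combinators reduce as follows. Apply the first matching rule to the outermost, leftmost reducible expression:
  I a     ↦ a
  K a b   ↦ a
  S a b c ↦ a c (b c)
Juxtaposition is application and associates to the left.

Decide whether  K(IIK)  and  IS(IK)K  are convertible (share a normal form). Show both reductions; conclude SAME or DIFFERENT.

Term A:
  start: K(IIK)
  [1] K(IK)
  [2] KK

Term B:
  start: IS(IK)K
  [1] S(IK)K
  [2] SKK

Answer: DIFFERENT — A ⇓ KK, B ⇓ SKK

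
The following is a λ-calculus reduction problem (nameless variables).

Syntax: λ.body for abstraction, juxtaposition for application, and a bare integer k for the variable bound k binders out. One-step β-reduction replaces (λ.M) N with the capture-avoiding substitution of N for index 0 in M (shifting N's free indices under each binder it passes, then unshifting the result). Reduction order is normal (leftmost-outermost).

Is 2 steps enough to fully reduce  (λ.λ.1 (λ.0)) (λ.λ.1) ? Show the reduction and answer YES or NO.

Answer: YES — reaches normal form λ.λ.λ.0 in 2 ≤ 2 steps

Derivation:
  start: (λ.λ.1 (λ.0)) (λ.λ.1)
  →1  λ.(λ.λ.1) (λ.0)
  →2  λ.λ.λ.0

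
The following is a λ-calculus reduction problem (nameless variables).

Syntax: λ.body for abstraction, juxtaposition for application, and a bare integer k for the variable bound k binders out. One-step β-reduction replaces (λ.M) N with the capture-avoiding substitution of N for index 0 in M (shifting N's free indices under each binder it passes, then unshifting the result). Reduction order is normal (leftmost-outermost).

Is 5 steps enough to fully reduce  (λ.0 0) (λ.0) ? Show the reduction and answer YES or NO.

Answer: YES — reaches normal form λ.0 in 2 ≤ 5 steps

Working:
  start: (λ.0 0) (λ.0)
  →1  (λ.0) (λ.0)
  →2  λ.0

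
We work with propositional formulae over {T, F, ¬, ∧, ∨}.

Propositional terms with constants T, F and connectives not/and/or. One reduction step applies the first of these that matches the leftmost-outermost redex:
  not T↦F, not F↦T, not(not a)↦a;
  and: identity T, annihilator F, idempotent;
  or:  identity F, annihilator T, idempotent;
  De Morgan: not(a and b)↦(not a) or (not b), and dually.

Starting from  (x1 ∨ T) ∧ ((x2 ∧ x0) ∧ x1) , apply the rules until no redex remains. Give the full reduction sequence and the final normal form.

Answer: normal form = (x2 ∧ x0) ∧ x1  (in 2 steps)

Derivation:
  start: (x1 ∨ T) ∧ ((x2 ∧ x0) ∧ x1)
  [1] T ∧ ((x2 ∧ x0) ∧ x1)
  [2] (x2 ∧ x0) ∧ x1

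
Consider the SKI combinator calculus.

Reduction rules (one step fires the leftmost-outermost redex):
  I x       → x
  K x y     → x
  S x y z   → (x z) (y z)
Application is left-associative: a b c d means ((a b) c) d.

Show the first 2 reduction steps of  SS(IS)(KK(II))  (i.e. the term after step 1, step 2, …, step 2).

  start: SS(IS)(KK(II))
  step 1: S(KK(II))(IS(KK(II)))
  step 2: SK(IS(KK(II)))

Answer: after 2 steps: SK(IS(KK(II)))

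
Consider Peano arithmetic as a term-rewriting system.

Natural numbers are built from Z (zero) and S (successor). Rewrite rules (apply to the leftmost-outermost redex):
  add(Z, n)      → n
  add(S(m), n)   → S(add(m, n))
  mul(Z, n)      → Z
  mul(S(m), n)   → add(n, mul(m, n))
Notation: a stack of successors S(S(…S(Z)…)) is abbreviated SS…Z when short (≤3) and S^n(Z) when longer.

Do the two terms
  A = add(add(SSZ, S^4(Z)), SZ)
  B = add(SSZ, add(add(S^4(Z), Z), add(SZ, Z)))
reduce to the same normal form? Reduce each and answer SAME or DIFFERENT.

Term A:
  start: add(add(SSZ, S^4(Z)), SZ)
  →1  add(S(add(SZ, S^4(Z))), SZ)
  →2  S(add(add(SZ, S^4(Z)), SZ))
  →3  S(add(S(add(Z, S^4(Z))), SZ))
  →4  S(S(add(add(Z, S^4(Z)), SZ)))
  →5  S(S(add(S^4(Z), SZ)))
  →6  S(S(S(add(SSSZ, SZ))))
  →7  S(S(S(S(add(SSZ, SZ)))))
  →8  S(S(S(S(S(add(SZ, SZ))))))
  →9  S(S(S(S(S(S(add(Z, SZ)))))))
  →10  S^7(Z)

Term B:
  start: add(SSZ, add(add(S^4(Z), Z), add(SZ, Z)))
  →1  S(add(SZ, add(add(S^4(Z), Z), add(SZ, Z))))
  →2  S(S(add(Z, add(add(S^4(Z), Z), add(SZ, Z)))))
  →3  S(S(add(add(S^4(Z), Z), add(SZ, Z))))
  →4  S(S(add(S(add(SSSZ, Z)), add(SZ, Z))))
  →5  S(S(S(add(add(SSSZ, Z), add(SZ, Z)))))
  →6  S(S(S(add(S(add(SSZ, Z)), add(SZ, Z)))))
  →7  S(S(S(S(add(add(SSZ, Z), add(SZ, Z))))))
  →8  S(S(S(S(add(S(add(SZ, Z)), add(SZ, Z))))))
  →9  S(S(S(S(S(add(add(SZ, Z), add(SZ, Z)))))))
  →10  S(S(S(S(S(add(S(add(Z, Z)), add(SZ, Z)))))))
  →11  S(S(S(S(S(S(add(add(Z, Z), add(SZ, Z))))))))
  →12  S(S(S(S(S(S(add(Z, add(SZ, Z))))))))
  →13  S(S(S(S(S(S(add(SZ, Z)))))))
  →14  S(S(S(S(S(S(S(add(Z, Z))))))))
  →15  S^7(Z)

Answer: SAME — A ⇓ S^7(Z), B ⇓ S^7(Z)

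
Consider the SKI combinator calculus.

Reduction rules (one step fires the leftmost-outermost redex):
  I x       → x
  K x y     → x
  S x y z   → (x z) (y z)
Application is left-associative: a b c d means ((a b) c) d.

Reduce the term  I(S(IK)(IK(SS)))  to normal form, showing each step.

Answer: normal form = SK(K(SS))  (in 3 steps)

Working:
  start: I(S(IK)(IK(SS)))
  [1] S(IK)(IK(SS))
  [2] SK(IK(SS))
  [3] SK(K(SS))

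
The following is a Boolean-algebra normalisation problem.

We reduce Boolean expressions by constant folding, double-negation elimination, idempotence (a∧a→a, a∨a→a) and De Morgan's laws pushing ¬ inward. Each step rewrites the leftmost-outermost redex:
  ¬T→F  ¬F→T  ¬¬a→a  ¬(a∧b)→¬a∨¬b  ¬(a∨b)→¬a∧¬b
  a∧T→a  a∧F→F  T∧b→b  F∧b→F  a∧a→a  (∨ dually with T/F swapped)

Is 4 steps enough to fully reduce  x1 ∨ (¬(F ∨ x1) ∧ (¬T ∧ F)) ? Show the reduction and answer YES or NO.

Answer: NO — after 4 steps the term is x1 ∨ (¬x1 ∧ F), not yet normal

Reduction:
  start: x1 ∨ (¬(F ∨ x1) ∧ (¬T ∧ F))
  [1] x1 ∨ ((¬F ∧ ¬x1) ∧ (¬T ∧ F))
  [2] x1 ∨ ((T ∧ ¬x1) ∧ (¬T ∧ F))
  [3] x1 ∨ (¬x1 ∧ (¬T ∧ F))
  [4] x1 ∨ (¬x1 ∧ F)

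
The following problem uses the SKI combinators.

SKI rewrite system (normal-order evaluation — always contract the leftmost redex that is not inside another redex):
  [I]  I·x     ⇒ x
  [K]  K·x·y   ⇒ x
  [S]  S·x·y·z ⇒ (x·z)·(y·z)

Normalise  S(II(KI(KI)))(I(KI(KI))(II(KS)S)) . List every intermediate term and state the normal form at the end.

  start: S(II(KI(KI)))(I(KI(KI))(II(KS)S))
  [1] S(I(KI(KI)))(I(KI(KI))(II(KS)S))
  [2] S(KI(KI))(I(KI(KI))(II(KS)S))
  [3] SI(I(KI(KI))(II(KS)S))
  [4] SI(KI(KI)(II(KS)S))
  [5] SI(I(II(KS)S))
  [6] SI(II(KS)S)
  [7] SI(I(KS)S)
  [8] SI(KSS)
  [9] SIS

Answer: normal form = SIS  (in 9 steps)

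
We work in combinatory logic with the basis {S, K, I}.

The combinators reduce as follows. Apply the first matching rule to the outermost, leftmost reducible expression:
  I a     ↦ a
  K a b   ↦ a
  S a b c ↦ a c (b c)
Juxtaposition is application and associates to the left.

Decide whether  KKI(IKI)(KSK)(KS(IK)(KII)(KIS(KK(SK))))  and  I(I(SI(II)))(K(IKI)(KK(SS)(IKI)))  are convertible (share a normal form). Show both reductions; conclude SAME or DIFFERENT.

Term A:
  start: KKI(IKI)(KSK)(KS(IK)(KII)(KIS(KK(SK))))
  →1  K(IKI)(KSK)(KS(IK)(KII)(KIS(KK(SK))))
  →2  IKI(KS(IK)(KII)(KIS(KK(SK))))
  →3  KI(KS(IK)(KII)(KIS(KK(SK))))
  →4  I

Term B:
  start: I(I(SI(II)))(K(IKI)(KK(SS)(IKI)))
  →1  I(SI(II))(K(IKI)(KK(SS)(IKI)))
  →2  SI(II)(K(IKI)(KK(SS)(IKI)))
  →3  I(K(IKI)(KK(SS)(IKI)))(II(K(IKI)(KK(SS)(IKI))))
  →4  K(IKI)(KK(SS)(IKI))(II(K(IKI)(KK(SS)(IKI))))
  →5  IKI(II(K(IKI)(KK(SS)(IKI))))
  →6  KI(II(K(IKI)(KK(SS)(IKI))))
  →7  I

Answer: SAME — A ⇓ I, B ⇓ I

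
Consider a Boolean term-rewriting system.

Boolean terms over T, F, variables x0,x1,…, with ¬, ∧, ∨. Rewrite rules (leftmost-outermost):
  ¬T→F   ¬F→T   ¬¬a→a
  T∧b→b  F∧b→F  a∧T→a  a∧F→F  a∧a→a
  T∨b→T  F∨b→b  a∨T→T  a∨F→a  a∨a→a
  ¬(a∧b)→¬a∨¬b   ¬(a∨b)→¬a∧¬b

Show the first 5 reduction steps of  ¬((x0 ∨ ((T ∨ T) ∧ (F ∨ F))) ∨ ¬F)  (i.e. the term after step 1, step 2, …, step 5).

Answer: after 5 steps: (¬x0 ∧ (¬T ∨ ¬(F ∨ F))) ∧ ¬¬F

Derivation:
  start: ¬((x0 ∨ ((T ∨ T) ∧ (F ∨ F))) ∨ ¬F)
  [1] ¬(x0 ∨ ((T ∨ T) ∧ (F ∨ F))) ∧ ¬¬F
  [2] (¬x0 ∧ ¬((T ∨ T) ∧ (F ∨ F))) ∧ ¬¬F
  [3] (¬x0 ∧ (¬(T ∨ T) ∨ ¬(F ∨ F))) ∧ ¬¬F
  [4] (¬x0 ∧ ((¬T ∧ ¬T) ∨ ¬(F ∨ F))) ∧ ¬¬F
  [5] (¬x0 ∧ (¬T ∨ ¬(F ∨ F))) ∧ ¬¬F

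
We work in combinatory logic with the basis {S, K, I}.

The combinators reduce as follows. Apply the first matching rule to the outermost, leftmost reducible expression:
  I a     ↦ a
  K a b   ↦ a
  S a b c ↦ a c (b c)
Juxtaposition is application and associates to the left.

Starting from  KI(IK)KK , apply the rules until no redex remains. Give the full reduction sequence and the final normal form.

  start: KI(IK)KK
  →1  IKK
  →2  KK

Answer: normal form = KK  (in 2 steps)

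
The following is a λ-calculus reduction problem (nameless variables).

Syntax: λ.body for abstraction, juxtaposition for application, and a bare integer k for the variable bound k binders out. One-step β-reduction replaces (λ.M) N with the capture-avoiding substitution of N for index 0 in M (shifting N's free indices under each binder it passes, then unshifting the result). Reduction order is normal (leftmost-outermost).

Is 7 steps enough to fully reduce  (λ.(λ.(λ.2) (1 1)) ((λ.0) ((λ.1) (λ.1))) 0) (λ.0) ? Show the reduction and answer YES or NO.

Answer: YES — reaches normal form λ.0 in 4 ≤ 7 steps

Derivation:
  start: (λ.(λ.(λ.2) (1 1)) ((λ.0) ((λ.1) (λ.1))) 0) (λ.0)
  step 1: (λ.(λ.λ.0) ((λ.0) (λ.0))) ((λ.0) ((λ.λ.0) (λ.λ.0))) (λ.0)
  step 2: (λ.λ.0) ((λ.0) (λ.0)) (λ.0)
  step 3: (λ.0) (λ.0)
  step 4: λ.0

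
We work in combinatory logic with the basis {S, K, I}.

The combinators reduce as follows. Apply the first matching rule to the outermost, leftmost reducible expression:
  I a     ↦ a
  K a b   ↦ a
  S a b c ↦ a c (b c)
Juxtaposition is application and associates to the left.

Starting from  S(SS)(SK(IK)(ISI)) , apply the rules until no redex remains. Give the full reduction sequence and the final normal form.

  start: S(SS)(SK(IK)(ISI))
  step 1: S(SS)(K(ISI)(IK(ISI)))
  step 2: S(SS)(ISI)
  step 3: S(SS)(SI)

Answer: normal form = S(SS)(SI)  (in 3 steps)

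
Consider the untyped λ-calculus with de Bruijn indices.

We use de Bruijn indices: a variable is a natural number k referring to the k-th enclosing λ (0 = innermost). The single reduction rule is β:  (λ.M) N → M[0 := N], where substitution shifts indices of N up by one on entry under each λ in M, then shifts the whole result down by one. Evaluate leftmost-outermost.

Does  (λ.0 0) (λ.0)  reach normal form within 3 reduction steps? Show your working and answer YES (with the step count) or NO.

Answer: YES — reaches normal form λ.0 in 2 ≤ 3 steps

Reduction:
  start: (λ.0 0) (λ.0)
  step 1: (λ.0) (λ.0)
  step 2: λ.0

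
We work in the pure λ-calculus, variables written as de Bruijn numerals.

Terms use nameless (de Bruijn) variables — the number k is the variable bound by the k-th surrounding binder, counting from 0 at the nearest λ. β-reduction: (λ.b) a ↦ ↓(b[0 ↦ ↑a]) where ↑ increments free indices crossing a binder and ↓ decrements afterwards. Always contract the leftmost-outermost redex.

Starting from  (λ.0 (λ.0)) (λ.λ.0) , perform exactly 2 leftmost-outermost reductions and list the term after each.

Answer: after 2 steps: λ.0

Reduction:
  start: (λ.0 (λ.0)) (λ.λ.0)
  [1] (λ.λ.0) (λ.0)
  [2] λ.0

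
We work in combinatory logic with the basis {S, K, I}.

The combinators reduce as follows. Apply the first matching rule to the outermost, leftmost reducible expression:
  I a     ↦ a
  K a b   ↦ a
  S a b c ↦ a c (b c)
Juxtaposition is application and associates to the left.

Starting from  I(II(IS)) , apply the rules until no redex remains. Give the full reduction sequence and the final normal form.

  start: I(II(IS))
  step 1: II(IS)
  step 2: I(IS)
  step 3: IS
  step 4: S

Answer: normal form = S  (in 4 steps)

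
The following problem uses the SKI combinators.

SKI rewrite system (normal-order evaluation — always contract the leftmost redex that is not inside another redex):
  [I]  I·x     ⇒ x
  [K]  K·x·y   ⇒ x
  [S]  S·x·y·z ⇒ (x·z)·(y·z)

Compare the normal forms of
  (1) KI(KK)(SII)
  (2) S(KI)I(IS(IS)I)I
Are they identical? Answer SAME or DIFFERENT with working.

Term A:
  start: KI(KK)(SII)
  step 1: I(SII)
  step 2: SII

Term B:
  start: S(KI)I(IS(IS)I)I
  step 1: KI(IS(IS)I)(I(IS(IS)I))I
  step 2: I(I(IS(IS)I))I
  step 3: I(IS(IS)I)I
  step 4: IS(IS)II
  step 5: S(IS)II
  step 6: ISI(II)
  step 7: SI(II)
  step 8: SII

Answer: SAME — A ⇓ SII, B ⇓ SII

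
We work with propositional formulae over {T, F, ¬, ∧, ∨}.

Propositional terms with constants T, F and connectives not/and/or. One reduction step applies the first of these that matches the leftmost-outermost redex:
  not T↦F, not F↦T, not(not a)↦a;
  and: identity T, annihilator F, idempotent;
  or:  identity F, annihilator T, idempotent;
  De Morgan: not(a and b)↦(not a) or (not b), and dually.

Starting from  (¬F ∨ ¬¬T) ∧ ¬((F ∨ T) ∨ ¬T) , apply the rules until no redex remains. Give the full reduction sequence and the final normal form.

  start: (¬F ∨ ¬¬T) ∧ ¬((F ∨ T) ∨ ¬T)
  step 1: (T ∨ ¬¬T) ∧ ¬((F ∨ T) ∨ ¬T)
  step 2: T ∧ ¬((F ∨ T) ∨ ¬T)
  step 3: ¬((F ∨ T) ∨ ¬T)
  step 4: ¬(F ∨ T) ∧ ¬¬T
  step 5: (¬F ∧ ¬T) ∧ ¬¬T
  step 6: (T ∧ ¬T) ∧ ¬¬T
  step 7: ¬T ∧ ¬¬T
  step 8: F ∧ ¬¬T
  step 9: F

Answer: normal form = F  (in 9 steps)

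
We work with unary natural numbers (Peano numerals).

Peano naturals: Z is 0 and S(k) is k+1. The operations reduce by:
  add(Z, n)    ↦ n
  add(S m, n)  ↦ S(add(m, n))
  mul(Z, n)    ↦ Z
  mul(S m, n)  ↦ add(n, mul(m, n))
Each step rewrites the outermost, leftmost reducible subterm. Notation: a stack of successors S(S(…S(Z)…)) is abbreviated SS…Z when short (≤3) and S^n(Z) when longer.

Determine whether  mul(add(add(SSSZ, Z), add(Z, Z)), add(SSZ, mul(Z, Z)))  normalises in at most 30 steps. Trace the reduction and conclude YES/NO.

Answer: NO — after 30 steps the term is S(S(S(S(S(S(mul(add(add(Z, Z), add(Z, Z)), add(SSZ, mul(Z, Z))))))))), not yet normal

Reduction:
  start: mul(add(add(SSSZ, Z), add(Z, Z)), add(SSZ, mul(Z, Z)))
  step 1: mul(add(S(add(SSZ, Z)), add(Z, Z)), add(SSZ, mul(Z, Z)))
  step 2: mul(S(add(add(SSZ, Z), add(Z, Z))), add(SSZ, mul(Z, Z)))
  step 3: add(add(SSZ, mul(Z, Z)), mul(add(add(SSZ, Z), add(Z, Z)), add(SSZ, mul(Z, Z))))
  step 4: add(S(add(SZ, mul(Z, Z))), mul(add(add(SSZ, Z), add(Z, Z)), add(SSZ, mul(Z, Z))))
  step 5: S(add(add(SZ, mul(Z, Z)), mul(add(add(SSZ, Z), add(Z, Z)), add(SSZ, mul(Z, Z)))))
  step 6: S(add(S(add(Z, mul(Z, Z))), mul(add(add(SSZ, Z), add(Z, Z)), add(SSZ, mul(Z, Z)))))
  step 7: S(S(add(add(Z, mul(Z, Z)), mul(add(add(SSZ, Z), add(Z, Z)), add(SSZ, mul(Z, Z))))))
  step 8: S(S(add(mul(Z, Z), mul(add(add(SSZ, Z), add(Z, Z)), add(SSZ, mul(Z, Z))))))
  step 9: S(S(add(Z, mul(add(add(SSZ, Z), add(Z, Z)), add(SSZ, mul(Z, Z))))))
  step 10: S(S(mul(add(add(SSZ, Z), add(Z, Z)), add(SSZ, mul(Z, Z)))))
  step 11: S(S(mul(add(S(add(SZ, Z)), add(Z, Z)), add(SSZ, mul(Z, Z)))))
  step 12: S(S(mul(S(add(add(SZ, Z), add(Z, Z))), add(SSZ, mul(Z, Z)))))
  step 13: S(S(add(add(SSZ, mul(Z, Z)), mul(add(add(SZ, Z), add(Z, Z)), add(SSZ, mul(Z, Z))))))
  step 14: S(S(add(S(add(SZ, mul(Z, Z))), mul(add(add(SZ, Z), add(Z, Z)), add(SSZ, mul(Z, Z))))))
  step 15: S(S(S(add(add(SZ, mul(Z, Z)), mul(add(add(SZ, Z), add(Z, Z)), add(SSZ, mul(Z, Z)))))))
  step 16: S(S(S(add(S(add(Z, mul(Z, Z))), mul(add(add(SZ, Z), add(Z, Z)), add(SSZ, mul(Z, Z)))))))
  step 17: S(S(S(S(add(add(Z, mul(Z, Z)), mul(add(add(SZ, Z), add(Z, Z)), add(SSZ, mul(Z, Z))))))))
  step 18: S(S(S(S(add(mul(Z, Z), mul(add(add(SZ, Z), add(Z, Z)), add(SSZ, mul(Z, Z))))))))
  step 19: S(S(S(S(add(Z, mul(add(add(SZ, Z), add(Z, Z)), add(SSZ, mul(Z, Z))))))))
  step 20: S(S(S(S(mul(add(add(SZ, Z), add(Z, Z)), add(SSZ, mul(Z, Z)))))))
  step 21: S(S(S(S(mul(add(S(add(Z, Z)), add(Z, Z)), add(SSZ, mul(Z, Z)))))))
  step 22: S(S(S(S(mul(S(add(add(Z, Z), add(Z, Z))), add(SSZ, mul(Z, Z)))))))
  step 23: S(S(S(S(add(add(SSZ, mul(Z, Z)), mul(add(add(Z, Z), add(Z, Z)), add(SSZ, mul(Z, Z))))))))
  step 24: S(S(S(S(add(S(add(SZ, mul(Z, Z))), mul(add(add(Z, Z), add(Z, Z)), add(SSZ, mul(Z, Z))))))))
  step 25: S(S(S(S(S(add(add(SZ, mul(Z, Z)), mul(add(add(Z, Z), add(Z, Z)), add(SSZ, mul(Z, Z)))))))))
  step 26: S(S(S(S(S(add(S(add(Z, mul(Z, Z))), mul(add(add(Z, Z), add(Z, Z)), add(SSZ, mul(Z, Z)))))))))
  step 27: S(S(S(S(S(S(add(add(Z, mul(Z, Z)), mul(add(add(Z, Z), add(Z, Z)), add(SSZ, mul(Z, Z))))))))))
  step 28: S(S(S(S(S(S(add(mul(Z, Z), mul(add(add(Z, Z), add(Z, Z)), add(SSZ, mul(Z, Z))))))))))
  step 29: S(S(S(S(S(S(add(Z, mul(add(add(Z, Z), add(Z, Z)), add(SSZ, mul(Z, Z))))))))))
  step 30: S(S(S(S(S(S(mul(add(add(Z, Z), add(Z, Z)), add(SSZ, mul(Z, Z)))))))))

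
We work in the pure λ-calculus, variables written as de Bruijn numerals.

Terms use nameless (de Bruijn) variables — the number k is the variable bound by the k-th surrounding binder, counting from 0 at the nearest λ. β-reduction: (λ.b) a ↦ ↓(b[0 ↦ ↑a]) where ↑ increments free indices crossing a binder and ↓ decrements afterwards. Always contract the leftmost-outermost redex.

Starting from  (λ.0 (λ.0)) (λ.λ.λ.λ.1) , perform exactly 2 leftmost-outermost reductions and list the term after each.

  start: (λ.0 (λ.0)) (λ.λ.λ.λ.1)
  [1] (λ.λ.λ.λ.1) (λ.0)
  [2] λ.λ.λ.1

Answer: after 2 steps: λ.λ.λ.1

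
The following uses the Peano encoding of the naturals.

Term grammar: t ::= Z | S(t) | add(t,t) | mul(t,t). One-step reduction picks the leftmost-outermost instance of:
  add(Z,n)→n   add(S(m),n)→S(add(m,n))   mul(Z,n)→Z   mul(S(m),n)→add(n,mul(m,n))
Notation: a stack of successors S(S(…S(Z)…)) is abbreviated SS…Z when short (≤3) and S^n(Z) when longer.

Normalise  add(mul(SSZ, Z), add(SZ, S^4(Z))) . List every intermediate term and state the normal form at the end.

Answer: normal form = S^5(Z)  (in 8 steps)

Derivation:
  start: add(mul(SSZ, Z), add(SZ, S^4(Z)))
  step 1: add(add(Z, mul(SZ, Z)), add(SZ, S^4(Z)))
  step 2: add(mul(SZ, Z), add(SZ, S^4(Z)))
  step 3: add(add(Z, mul(Z, Z)), add(SZ, S^4(Z)))
  step 4: add(mul(Z, Z), add(SZ, S^4(Z)))
  step 5: add(Z, add(SZ, S^4(Z)))
  step 6: add(SZ, S^4(Z))
  step 7: S(add(Z, S^4(Z)))
  step 8: S^5(Z)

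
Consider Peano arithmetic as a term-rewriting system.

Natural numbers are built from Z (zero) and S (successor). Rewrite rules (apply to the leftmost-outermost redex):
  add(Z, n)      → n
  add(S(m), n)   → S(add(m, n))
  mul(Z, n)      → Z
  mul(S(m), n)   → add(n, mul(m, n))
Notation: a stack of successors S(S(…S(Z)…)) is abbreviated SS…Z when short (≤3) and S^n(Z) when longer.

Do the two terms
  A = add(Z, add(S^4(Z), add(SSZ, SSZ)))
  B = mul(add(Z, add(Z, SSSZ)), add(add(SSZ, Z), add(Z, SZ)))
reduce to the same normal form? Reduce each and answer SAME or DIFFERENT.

Answer: DIFFERENT — A ⇓ S^8(Z), B ⇓ S^9(Z)

Reduction:
Term A:
  start: add(Z, add(S^4(Z), add(SSZ, SSZ)))
  step 1: add(S^4(Z), add(SSZ, SSZ))
  step 2: S(add(SSSZ, add(SSZ, SSZ)))
  step 3: S(S(add(SSZ, add(SSZ, SSZ))))
  step 4: S(S(S(add(SZ, add(SSZ, SSZ)))))
  step 5: S(S(S(S(add(Z, add(SSZ, SSZ))))))
  step 6: S(S(S(S(add(SSZ, SSZ)))))
  step 7: S(S(S(S(S(add(SZ, SSZ))))))
  step 8: S(S(S(S(S(S(add(Z, SSZ)))))))
  step 9: S^8(Z)

Term B:
  start: mul(add(Z, add(Z, SSSZ)), add(add(SSZ, Z), add(Z, SZ)))
  step 1: mul(add(Z, SSSZ), add(add(SSZ, Z), add(Z, SZ)))
  step 2: mul(SSSZ, add(add(SSZ, Z), add(Z, SZ)))
  step 3: add(add(add(SSZ, Z), add(Z, SZ)), mul(SSZ, add(add(SSZ, Z), add(Z, SZ))))
  step 4: add(add(S(add(SZ, Z)), add(Z, SZ)), mul(SSZ, add(add(SSZ, Z), add(Z, SZ))))
  step 5: add(S(add(add(SZ, Z), add(Z, SZ))), mul(SSZ, add(add(SSZ, Z), add(Z, SZ))))
  step 6: S(add(add(add(SZ, Z), add(Z, SZ)), mul(SSZ, add(add(SSZ, Z), add(Z, SZ)))))
  step 7: S(add(add(S(add(Z, Z)), add(Z, SZ)), mul(SSZ, add(add(SSZ, Z), add(Z, SZ)))))
  step 8: S(add(S(add(add(Z, Z), add(Z, SZ))), mul(SSZ, add(add(SSZ, Z), add(Z, SZ)))))
  step 9: S(S(add(add(add(Z, Z), add(Z, SZ)), mul(SSZ, add(add(SSZ, Z), add(Z, SZ))))))
  step 10: S(S(add(add(Z, add(Z, SZ)), mul(SSZ, add(add(SSZ, Z), add(Z, SZ))))))
  step 11: S(S(add(add(Z, SZ), mul(SSZ, add(add(SSZ, Z), add(Z, SZ))))))
  step 12: S(S(add(SZ, mul(SSZ, add(add(SSZ, Z), add(Z, SZ))))))
  step 13: S(S(S(add(Z, mul(SSZ, add(add(SSZ, Z), add(Z, SZ)))))))
  step 14: S(S(S(mul(SSZ, add(add(SSZ, Z), add(Z, SZ))))))
  step 15: S(S(S(add(add(add(SSZ, Z), add(Z, SZ)), mul(SZ, add(add(SSZ, Z), add(Z, SZ)))))))
  step 16: S(S(S(add(add(S(add(SZ, Z)), add(Z, SZ)), mul(SZ, add(add(SSZ, Z), add(Z, SZ)))))))
  step 17: S(S(S(add(S(add(add(SZ, Z), add(Z, SZ))), mul(SZ, add(add(SSZ, Z), add(Z, SZ)))))))
  step 18: S(S(S(S(add(add(add(SZ, Z), add(Z, SZ)), mul(SZ, add(add(SSZ, Z), add(Z, SZ))))))))
  step 19: S(S(S(S(add(add(S(add(Z, Z)), add(Z, SZ)), mul(SZ, add(add(SSZ, Z), add(Z, SZ))))))))
  step 20: S(S(S(S(add(S(add(add(Z, Z), add(Z, SZ))), mul(SZ, add(add(SSZ, Z), add(Z, SZ))))))))
  step 21: S(S(S(S(S(add(add(add(Z, Z), add(Z, SZ)), mul(SZ, add(add(SSZ, Z), add(Z, SZ)))))))))
  step 22: S(S(S(S(S(add(add(Z, add(Z, SZ)), mul(SZ, add(add(SSZ, Z), add(Z, SZ)))))))))
  step 23: S(S(S(S(S(add(add(Z, SZ), mul(SZ, add(add(SSZ, Z), add(Z, SZ)))))))))
  step 24: S(S(S(S(S(add(SZ, mul(SZ, add(add(SSZ, Z), add(Z, SZ)))))))))
  step 25: S(S(S(S(S(S(add(Z, mul(SZ, add(add(SSZ, Z), add(Z, SZ))))))))))
  step 26: S(S(S(S(S(S(mul(SZ, add(add(SSZ, Z), add(Z, SZ)))))))))
  step 27: S(S(S(S(S(S(add(add(add(SSZ, Z), add(Z, SZ)), mul(Z, add(add(SSZ, Z), add(Z, SZ))))))))))
  step 28: S(S(S(S(S(S(add(add(S(add(SZ, Z)), add(Z, SZ)), mul(Z, add(add(SSZ, Z), add(Z, SZ))))))))))
  step 29: S(S(S(S(S(S(add(S(add(add(SZ, Z), add(Z, SZ))), mul(Z, add(add(SSZ, Z), add(Z, SZ))))))))))
  step 30: S(S(S(S(S(S(S(add(add(add(SZ, Z), add(Z, SZ)), mul(Z, add(add(SSZ, Z), add(Z, SZ)))))))))))
  step 31: S(S(S(S(S(S(S(add(add(S(add(Z, Z)), add(Z, SZ)), mul(Z, add(add(SSZ, Z), add(Z, SZ)))))))))))
  step 32: S(S(S(S(S(S(S(add(S(add(add(Z, Z), add(Z, SZ))), mul(Z, add(add(SSZ, Z), add(Z, SZ)))))))))))
  step 33: S(S(S(S(S(S(S(S(add(add(add(Z, Z), add(Z, SZ)), mul(Z, add(add(SSZ, Z), add(Z, SZ))))))))))))
  step 34: S(S(S(S(S(S(S(S(add(add(Z, add(Z, SZ)), mul(Z, add(add(SSZ, Z), add(Z, SZ))))))))))))
  step 35: S(S(S(S(S(S(S(S(add(add(Z, SZ), mul(Z, add(add(SSZ, Z), add(Z, SZ))))))))))))
  step 36: S(S(S(S(S(S(S(S(add(SZ, mul(Z, add(add(SSZ, Z), add(Z, SZ))))))))))))
  step 37: S(S(S(S(S(S(S(S(S(add(Z, mul(Z, add(add(SSZ, Z), add(Z, SZ)))))))))))))
  step 38: S(S(S(S(S(S(S(S(S(mul(Z, add(add(SSZ, Z), add(Z, SZ))))))))))))
  step 39: S^9(Z)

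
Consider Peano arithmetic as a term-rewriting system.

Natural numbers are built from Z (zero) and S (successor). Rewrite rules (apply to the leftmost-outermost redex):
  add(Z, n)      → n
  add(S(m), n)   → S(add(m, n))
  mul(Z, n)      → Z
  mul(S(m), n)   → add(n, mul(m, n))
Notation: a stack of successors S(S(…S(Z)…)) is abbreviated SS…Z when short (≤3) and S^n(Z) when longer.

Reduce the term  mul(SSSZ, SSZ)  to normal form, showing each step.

  start: mul(SSSZ, SSZ)
  [1] add(SSZ, mul(SSZ, SSZ))
  [2] S(add(SZ, mul(SSZ, SSZ)))
  [3] S(S(add(Z, mul(SSZ, SSZ))))
  [4] S(S(mul(SSZ, SSZ)))
  [5] S(S(add(SSZ, mul(SZ, SSZ))))
  [6] S(S(S(add(SZ, mul(SZ, SSZ)))))
  [7] S(S(S(S(add(Z, mul(SZ, SSZ))))))
  [8] S(S(S(S(mul(SZ, SSZ)))))
  [9] S(S(S(S(add(SSZ, mul(Z, SSZ))))))
  [10] S(S(S(S(S(add(SZ, mul(Z, SSZ)))))))
  [11] S(S(S(S(S(S(add(Z, mul(Z, SSZ))))))))
  [12] S(S(S(S(S(S(mul(Z, SSZ)))))))
  [13] S^6(Z)

Answer: normal form = S^6(Z)  (in 13 steps)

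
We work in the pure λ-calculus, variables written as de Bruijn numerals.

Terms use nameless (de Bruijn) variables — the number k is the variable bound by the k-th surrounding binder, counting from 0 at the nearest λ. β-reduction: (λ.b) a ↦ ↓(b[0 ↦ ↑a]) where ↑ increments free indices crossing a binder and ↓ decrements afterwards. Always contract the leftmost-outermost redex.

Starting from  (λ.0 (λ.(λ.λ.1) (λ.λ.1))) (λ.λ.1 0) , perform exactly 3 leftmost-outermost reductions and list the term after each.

Answer: after 3 steps: λ.(λ.λ.1) (λ.λ.1)

Working:
  start: (λ.0 (λ.(λ.λ.1) (λ.λ.1))) (λ.λ.1 0)
  [1] (λ.λ.1 0) (λ.(λ.λ.1) (λ.λ.1))
  [2] λ.(λ.(λ.λ.1) (λ.λ.1)) 0
  [3] λ.(λ.λ.1) (λ.λ.1)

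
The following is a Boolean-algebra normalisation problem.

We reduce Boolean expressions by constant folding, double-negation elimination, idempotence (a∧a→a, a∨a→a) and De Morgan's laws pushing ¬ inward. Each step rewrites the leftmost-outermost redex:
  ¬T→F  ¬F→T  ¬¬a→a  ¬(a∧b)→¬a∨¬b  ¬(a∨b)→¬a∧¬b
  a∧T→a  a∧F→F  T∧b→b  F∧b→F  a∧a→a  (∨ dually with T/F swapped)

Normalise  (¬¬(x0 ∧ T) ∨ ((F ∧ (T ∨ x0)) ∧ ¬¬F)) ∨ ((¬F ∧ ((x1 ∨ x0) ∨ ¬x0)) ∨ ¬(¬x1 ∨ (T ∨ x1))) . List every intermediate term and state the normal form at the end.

  start: (¬¬(x0 ∧ T) ∨ ((F ∧ (T ∨ x0)) ∧ ¬¬F)) ∨ ((¬F ∧ ((x1 ∨ x0) ∨ ¬x0)) ∨ ¬(¬x1 ∨ (T ∨ x1)))
  [1] ((x0 ∧ T) ∨ ((F ∧ (T ∨ x0)) ∧ ¬¬F)) ∨ ((¬F ∧ ((x1 ∨ x0) ∨ ¬x0)) ∨ ¬(¬x1 ∨ (T ∨ x1)))
  [2] (x0 ∨ ((F ∧ (T ∨ x0)) ∧ ¬¬F)) ∨ ((¬F ∧ ((x1 ∨ x0) ∨ ¬x0)) ∨ ¬(¬x1 ∨ (T ∨ x1)))
  [3] (x0 ∨ (F ∧ ¬¬F)) ∨ ((¬F ∧ ((x1 ∨ x0) ∨ ¬x0)) ∨ ¬(¬x1 ∨ (T ∨ x1)))
  [4] (x0 ∨ F) ∨ ((¬F ∧ ((x1 ∨ x0) ∨ ¬x0)) ∨ ¬(¬x1 ∨ (T ∨ x1)))
  [5] x0 ∨ ((¬F ∧ ((x1 ∨ x0) ∨ ¬x0)) ∨ ¬(¬x1 ∨ (T ∨ x1)))
  [6] x0 ∨ ((T ∧ ((x1 ∨ x0) ∨ ¬x0)) ∨ ¬(¬x1 ∨ (T ∨ x1)))
  [7] x0 ∨ (((x1 ∨ x0) ∨ ¬x0) ∨ ¬(¬x1 ∨ (T ∨ x1)))
  [8] x0 ∨ (((x1 ∨ x0) ∨ ¬x0) ∨ (¬¬x1 ∧ ¬(T ∨ x1)))
  [9] x0 ∨ (((x1 ∨ x0) ∨ ¬x0) ∨ (x1 ∧ ¬(T ∨ x1)))
  [10] x0 ∨ (((x1 ∨ x0) ∨ ¬x0) ∨ (x1 ∧ (¬T ∧ ¬x1)))
  [11] x0 ∨ (((x1 ∨ x0) ∨ ¬x0) ∨ (x1 ∧ (F ∧ ¬x1)))
  [12] x0 ∨ (((x1 ∨ x0) ∨ ¬x0) ∨ (x1 ∧ F))
  [13] x0 ∨ (((x1 ∨ x0) ∨ ¬x0) ∨ F)
  [14] x0 ∨ ((x1 ∨ x0) ∨ ¬x0)

Answer: normal form = x0 ∨ ((x1 ∨ x0) ∨ ¬x0)  (in 14 steps)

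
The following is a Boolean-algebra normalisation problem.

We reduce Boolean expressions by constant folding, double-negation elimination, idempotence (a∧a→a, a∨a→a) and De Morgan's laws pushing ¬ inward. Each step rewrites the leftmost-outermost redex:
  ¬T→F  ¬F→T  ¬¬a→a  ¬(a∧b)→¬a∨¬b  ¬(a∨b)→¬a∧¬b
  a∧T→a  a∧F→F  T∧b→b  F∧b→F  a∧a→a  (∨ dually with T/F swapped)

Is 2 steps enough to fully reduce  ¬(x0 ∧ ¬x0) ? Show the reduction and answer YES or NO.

Answer: YES — reaches normal form ¬x0 ∨ x0 in 2 ≤ 2 steps

Working:
  start: ¬(x0 ∧ ¬x0)
  →1  ¬x0 ∨ ¬¬x0
  →2  ¬x0 ∨ x0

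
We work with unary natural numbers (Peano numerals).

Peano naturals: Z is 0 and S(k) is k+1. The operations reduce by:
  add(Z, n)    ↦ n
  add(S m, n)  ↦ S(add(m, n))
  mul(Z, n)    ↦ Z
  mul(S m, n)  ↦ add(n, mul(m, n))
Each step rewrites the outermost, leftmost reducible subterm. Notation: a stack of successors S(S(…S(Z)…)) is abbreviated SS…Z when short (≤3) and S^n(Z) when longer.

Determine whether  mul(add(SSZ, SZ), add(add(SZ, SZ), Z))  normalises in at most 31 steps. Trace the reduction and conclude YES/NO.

Answer: YES — reaches normal form S^6(Z) in 31 ≤ 31 steps

Derivation:
  start: mul(add(SSZ, SZ), add(add(SZ, SZ), Z))
  step 1: mul(S(add(SZ, SZ)), add(add(SZ, SZ), Z))
  step 2: add(add(add(SZ, SZ), Z), mul(add(SZ, SZ), add(add(SZ, SZ), Z)))
  step 3: add(add(S(add(Z, SZ)), Z), mul(add(SZ, SZ), add(add(SZ, SZ), Z)))
  step 4: add(S(add(add(Z, SZ), Z)), mul(add(SZ, SZ), add(add(SZ, SZ), Z)))
  step 5: S(add(add(add(Z, SZ), Z), mul(add(SZ, SZ), add(add(SZ, SZ), Z))))
  step 6: S(add(add(SZ, Z), mul(add(SZ, SZ), add(add(SZ, SZ), Z))))
  step 7: S(add(S(add(Z, Z)), mul(add(SZ, SZ), add(add(SZ, SZ), Z))))
  step 8: S(S(add(add(Z, Z), mul(add(SZ, SZ), add(add(SZ, SZ), Z)))))
  step 9: S(S(add(Z, mul(add(SZ, SZ), add(add(SZ, SZ), Z)))))
  step 10: S(S(mul(add(SZ, SZ), add(add(SZ, SZ), Z))))
  step 11: S(S(mul(S(add(Z, SZ)), add(add(SZ, SZ), Z))))
  step 12: S(S(add(add(add(SZ, SZ), Z), mul(add(Z, SZ), add(add(SZ, SZ), Z)))))
  step 13: S(S(add(add(S(add(Z, SZ)), Z), mul(add(Z, SZ), add(add(SZ, SZ), Z)))))
  step 14: S(S(add(S(add(add(Z, SZ), Z)), mul(add(Z, SZ), add(add(SZ, SZ), Z)))))
  step 15: S(S(S(add(add(add(Z, SZ), Z), mul(add(Z, SZ), add(add(SZ, SZ), Z))))))
  step 16: S(S(S(add(add(SZ, Z), mul(add(Z, SZ), add(add(SZ, SZ), Z))))))
  step 17: S(S(S(add(S(add(Z, Z)), mul(add(Z, SZ), add(add(SZ, SZ), Z))))))
  step 18: S(S(S(S(add(add(Z, Z), mul(add(Z, SZ), add(add(SZ, SZ), Z)))))))
  step 19: S(S(S(S(add(Z, mul(add(Z, SZ), add(add(SZ, SZ), Z)))))))
  step 20: S(S(S(S(mul(add(Z, SZ), add(add(SZ, SZ), Z))))))
  step 21: S(S(S(S(mul(SZ, add(add(SZ, SZ), Z))))))
  step 22: S(S(S(S(add(add(add(SZ, SZ), Z), mul(Z, add(add(SZ, SZ), Z)))))))
  step 23: S(S(S(S(add(add(S(add(Z, SZ)), Z), mul(Z, add(add(SZ, SZ), Z)))))))
  step 24: S(S(S(S(add(S(add(add(Z, SZ), Z)), mul(Z, add(add(SZ, SZ), Z)))))))
  step 25: S(S(S(S(S(add(add(add(Z, SZ), Z), mul(Z, add(add(SZ, SZ), Z))))))))
  step 26: S(S(S(S(S(add(add(SZ, Z), mul(Z, add(add(SZ, SZ), Z))))))))
  step 27: S(S(S(S(S(add(S(add(Z, Z)), mul(Z, add(add(SZ, SZ), Z))))))))
  step 28: S(S(S(S(S(S(add(add(Z, Z), mul(Z, add(add(SZ, SZ), Z)))))))))
  step 29: S(S(S(S(S(S(add(Z, mul(Z, add(add(SZ, SZ), Z)))))))))
  step 30: S(S(S(S(S(S(mul(Z, add(add(SZ, SZ), Z))))))))
  step 31: S^6(Z)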